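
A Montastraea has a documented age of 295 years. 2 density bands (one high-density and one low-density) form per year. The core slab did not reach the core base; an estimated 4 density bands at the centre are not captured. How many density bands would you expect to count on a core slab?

586 density bands

With 2 density bands per year, 295 years would produce 295 × 2 = 590 density bands.
Subtracting the 4 density bands not captured gives 590 − 4 = 586 density bands in the record.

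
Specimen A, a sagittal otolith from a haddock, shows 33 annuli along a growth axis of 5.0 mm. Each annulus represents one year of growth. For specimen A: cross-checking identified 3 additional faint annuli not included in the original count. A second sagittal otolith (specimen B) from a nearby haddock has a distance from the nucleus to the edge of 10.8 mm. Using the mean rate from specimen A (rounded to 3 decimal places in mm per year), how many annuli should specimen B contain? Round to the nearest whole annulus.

78 annuli

Specimen A: adjusted count: 33 + 3 = 36 annuli.
A: Extension rate ≈ 5.0 / 36 = 0.139 mm/yr.
Specimen B: 10.8 mm / 0.139 mm per year = 77.70 years ≈ 78 annuli.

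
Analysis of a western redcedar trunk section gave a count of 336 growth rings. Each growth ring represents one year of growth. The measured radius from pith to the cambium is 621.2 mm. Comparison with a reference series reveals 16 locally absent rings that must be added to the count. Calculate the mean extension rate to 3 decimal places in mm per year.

Correcting the raw count gives 336 + 16 = 352 true growth rings.
Extension rate ≈ 621.2 / 352 = 1.765 mm per year.

1.765 mm per year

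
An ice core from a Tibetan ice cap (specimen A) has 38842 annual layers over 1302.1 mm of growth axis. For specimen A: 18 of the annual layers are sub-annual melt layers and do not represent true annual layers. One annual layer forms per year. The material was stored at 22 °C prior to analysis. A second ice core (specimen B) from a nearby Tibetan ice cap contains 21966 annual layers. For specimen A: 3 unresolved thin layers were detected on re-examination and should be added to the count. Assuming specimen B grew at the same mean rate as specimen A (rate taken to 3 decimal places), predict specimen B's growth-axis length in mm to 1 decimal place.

746.8 mm

Specimen A: after corrections the count is 38842 − 18 + 3 = 38827 annual layers.
A: Extension rate ≈ 1302.1 / 38827 = 0.034 mm per year.
B's length ≈ 0.034 × 21966 = 746.8 mm.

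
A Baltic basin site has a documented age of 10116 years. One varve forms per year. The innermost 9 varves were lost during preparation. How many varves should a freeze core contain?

10107 varves

One varve per year gives 10116 varves over 10116 years.
Subtracting the 9 varves not captured gives 10116 − 9 = 10107 varves in the record.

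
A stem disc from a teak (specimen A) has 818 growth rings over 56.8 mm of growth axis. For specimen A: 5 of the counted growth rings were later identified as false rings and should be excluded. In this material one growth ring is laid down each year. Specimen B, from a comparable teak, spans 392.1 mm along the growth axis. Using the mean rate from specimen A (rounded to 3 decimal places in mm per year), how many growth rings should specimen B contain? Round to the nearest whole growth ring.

5601 growth rings

Specimen A: true growth ring count = 818 − 5 = 813.
A: Mean rate = 56.8 mm / 813 years ≈ 0.070 mm per year.
B spans 392.1 / 0.070 = 5601.43 years ≈ 5601 growth rings.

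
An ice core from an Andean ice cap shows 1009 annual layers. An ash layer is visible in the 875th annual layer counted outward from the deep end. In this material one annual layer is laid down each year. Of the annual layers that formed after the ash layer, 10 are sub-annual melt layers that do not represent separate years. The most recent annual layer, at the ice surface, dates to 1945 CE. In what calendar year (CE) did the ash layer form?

1821 CE

The ash layer sits at annual layer 875 from the deep end, so 1009 − 875 = 134 annual layers formed after it.
Excluding 10 false annual layers: 134 − 10 = 124.
The annual layer at the ice surface is 1945 CE, so the ash layer dates to 1945 − 124 = 1821 CE.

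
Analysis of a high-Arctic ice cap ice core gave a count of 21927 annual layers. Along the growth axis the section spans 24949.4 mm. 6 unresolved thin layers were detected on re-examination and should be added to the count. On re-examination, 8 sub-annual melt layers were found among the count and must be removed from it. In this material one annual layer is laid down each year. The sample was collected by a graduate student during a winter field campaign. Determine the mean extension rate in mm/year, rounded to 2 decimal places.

1.14 mm/year

Correcting the raw count gives 21927 − 8 + 6 = 21925 true annual layers.
24949.4 mm over 21925 years gives 24949.4 / 21925 ≈ 1.14 mm/year.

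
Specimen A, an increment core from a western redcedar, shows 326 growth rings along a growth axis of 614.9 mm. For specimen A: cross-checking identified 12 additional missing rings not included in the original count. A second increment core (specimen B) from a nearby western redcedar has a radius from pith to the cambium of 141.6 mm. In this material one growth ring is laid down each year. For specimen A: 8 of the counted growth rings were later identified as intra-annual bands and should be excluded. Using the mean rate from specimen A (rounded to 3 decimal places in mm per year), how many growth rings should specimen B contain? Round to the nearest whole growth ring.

76 growth rings

Specimen A: adjusted count: 326 − 8 + 12 = 330 growth rings.
A: Extension rate ≈ 614.9 / 330 = 1.863 mm per year.
B spans 141.6 / 1.863 = 76.01 years ≈ 76 growth rings.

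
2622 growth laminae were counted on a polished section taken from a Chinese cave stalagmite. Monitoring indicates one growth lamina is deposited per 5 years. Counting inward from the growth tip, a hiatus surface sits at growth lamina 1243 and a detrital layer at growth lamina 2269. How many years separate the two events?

5130 years

2269 − 1243 = 1026 growth laminae lie between the two events.
Multiplying by 5 years per growth lamina: 1026 × 5 = 5130 years.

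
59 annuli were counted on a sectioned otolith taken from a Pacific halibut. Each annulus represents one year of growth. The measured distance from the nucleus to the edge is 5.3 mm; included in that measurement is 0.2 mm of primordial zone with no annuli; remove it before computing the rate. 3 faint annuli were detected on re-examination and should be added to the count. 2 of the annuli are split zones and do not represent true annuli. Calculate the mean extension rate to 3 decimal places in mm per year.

True annulus count = 59 − 2 + 3 = 60.
The growth record spans 5.3 − 0.2 = 5.1 mm.
5.1 mm over 60 years gives 5.1 / 60 ≈ 0.085 mm per year.

0.085 mm per year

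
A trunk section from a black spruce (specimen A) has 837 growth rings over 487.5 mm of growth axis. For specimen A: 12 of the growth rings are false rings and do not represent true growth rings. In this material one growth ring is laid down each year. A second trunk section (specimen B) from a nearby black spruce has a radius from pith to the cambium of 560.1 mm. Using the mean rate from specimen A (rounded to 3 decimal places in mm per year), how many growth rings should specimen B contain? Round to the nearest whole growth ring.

948 growth rings

Specimen A: adjusted count: 837 − 12 = 825 growth rings.
A: Extension rate ≈ 487.5 / 825 = 0.591 mm/yr.
For B, 560.1 / 0.591 = 947.72 years ≈ 948 growth rings.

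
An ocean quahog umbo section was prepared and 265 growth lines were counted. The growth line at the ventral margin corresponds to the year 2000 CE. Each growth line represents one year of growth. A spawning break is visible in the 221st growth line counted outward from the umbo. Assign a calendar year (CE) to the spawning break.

Between growth line 221 and the ventral margin there are 265 − 221 = 44 growth lines.
The growth line at the ventral margin is 2000 CE, so the spawning break dates to 2000 − 44 = 1956 CE.

1956 CE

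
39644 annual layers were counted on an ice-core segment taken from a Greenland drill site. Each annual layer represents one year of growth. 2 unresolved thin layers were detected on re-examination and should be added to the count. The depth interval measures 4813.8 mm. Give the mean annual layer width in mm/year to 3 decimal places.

Correcting the raw count gives 39644 + 2 = 39646 true annual layers.
Mean rate = 4813.8 mm / 39646 years ≈ 0.121 mm/year.

0.121 mm/year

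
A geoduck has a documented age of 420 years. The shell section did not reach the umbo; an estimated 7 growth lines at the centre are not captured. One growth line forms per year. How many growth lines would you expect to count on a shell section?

One growth line per year gives 420 growth lines over 420 years.
420 − 7 missed = 413 growth lines expected in the prepared section.

413 growth lines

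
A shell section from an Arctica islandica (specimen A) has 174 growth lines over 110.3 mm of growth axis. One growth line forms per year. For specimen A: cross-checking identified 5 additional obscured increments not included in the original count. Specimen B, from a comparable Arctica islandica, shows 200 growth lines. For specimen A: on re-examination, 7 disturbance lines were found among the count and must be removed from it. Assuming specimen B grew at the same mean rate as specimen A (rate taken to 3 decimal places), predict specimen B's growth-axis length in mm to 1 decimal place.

Specimen A: correcting the raw count gives 174 − 7 + 5 = 172 true growth lines.
A: 110.3 mm over 172 years gives 110.3 / 172 ≈ 0.641 mm/year.
B's length ≈ 0.641 × 200 = 128.2 mm.

128.2 mm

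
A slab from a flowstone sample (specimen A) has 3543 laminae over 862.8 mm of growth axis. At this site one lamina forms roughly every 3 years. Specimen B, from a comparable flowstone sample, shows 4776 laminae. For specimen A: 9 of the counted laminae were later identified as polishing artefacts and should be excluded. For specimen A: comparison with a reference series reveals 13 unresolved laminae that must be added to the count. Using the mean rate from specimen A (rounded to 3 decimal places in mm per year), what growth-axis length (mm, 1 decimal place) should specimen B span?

Specimen A: true lamina count = 3543 − 9 + 13 = 3547.
Specimen A: multiplying by 3 years per lamina: 3547 × 3 = 10641 years.
A: Mean rate = 862.8 mm / 10641 years ≈ 0.081 mm/year.
Specimen B: at 3 years per lamina, 4776 × 3 = 14328 years. For B, 0.081 mm/year × 14328 years = 1160.6 mm.

1160.6 mm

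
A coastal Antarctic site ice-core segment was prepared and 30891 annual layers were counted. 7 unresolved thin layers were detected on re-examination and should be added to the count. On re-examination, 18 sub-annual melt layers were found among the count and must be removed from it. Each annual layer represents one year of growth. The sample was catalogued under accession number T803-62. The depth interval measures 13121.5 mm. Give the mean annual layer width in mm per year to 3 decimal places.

0.425 mm per year

Adjusted count: 30891 − 18 + 7 = 30880 annual layers.
13121.5 mm over 30880 years gives 13121.5 / 30880 ≈ 0.425 mm per year.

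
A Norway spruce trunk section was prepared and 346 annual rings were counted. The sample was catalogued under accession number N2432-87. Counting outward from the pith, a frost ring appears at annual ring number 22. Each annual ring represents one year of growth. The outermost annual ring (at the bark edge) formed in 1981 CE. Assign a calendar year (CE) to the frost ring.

1657 CE

The frost ring sits at annual ring 22 from the pith, so 346 − 22 = 324 annual rings formed after it.
1981 − 324 = 1657 CE.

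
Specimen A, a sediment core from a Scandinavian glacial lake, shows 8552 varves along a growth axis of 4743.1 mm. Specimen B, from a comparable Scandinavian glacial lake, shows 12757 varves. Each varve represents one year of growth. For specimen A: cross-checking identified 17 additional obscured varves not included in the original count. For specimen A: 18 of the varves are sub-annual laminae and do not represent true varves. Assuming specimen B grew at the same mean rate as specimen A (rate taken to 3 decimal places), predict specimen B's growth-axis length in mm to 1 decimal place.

Specimen A: adjusted count: 8552 − 18 + 17 = 8551 varves.
A: Extension rate ≈ 4743.1 / 8551 = 0.555 mm/yr.
For B, 0.555 mm/year × 12757 years = 7080.1 mm.

7080.1 mm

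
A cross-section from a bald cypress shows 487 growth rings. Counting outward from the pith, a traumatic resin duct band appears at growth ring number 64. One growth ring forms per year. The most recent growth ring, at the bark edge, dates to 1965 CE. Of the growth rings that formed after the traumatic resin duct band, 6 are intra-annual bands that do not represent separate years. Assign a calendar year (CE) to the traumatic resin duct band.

1548 CE

The traumatic resin duct band sits at growth ring 64 from the pith, so 487 − 64 = 423 growth rings formed after it.
Excluding 6 false growth rings: 423 − 6 = 417.
Counting back 417 years from 1965 CE places the traumatic resin duct band in 1965 − 417 = 1548 CE.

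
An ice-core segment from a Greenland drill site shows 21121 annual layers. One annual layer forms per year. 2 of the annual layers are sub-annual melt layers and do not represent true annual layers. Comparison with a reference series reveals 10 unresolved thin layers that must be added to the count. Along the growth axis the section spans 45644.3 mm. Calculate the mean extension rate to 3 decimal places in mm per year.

Adjusted count: 21121 − 2 + 10 = 21129 annual layers.
Extension rate ≈ 45644.3 / 21129 = 2.160 mm per year.

2.160 mm per year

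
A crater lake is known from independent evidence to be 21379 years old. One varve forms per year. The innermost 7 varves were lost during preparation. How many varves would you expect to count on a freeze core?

21372 varves

At one varve per year, 21379 years correspond to 21379 varves.
21379 − 7 missed = 21372 varves expected in the prepared section.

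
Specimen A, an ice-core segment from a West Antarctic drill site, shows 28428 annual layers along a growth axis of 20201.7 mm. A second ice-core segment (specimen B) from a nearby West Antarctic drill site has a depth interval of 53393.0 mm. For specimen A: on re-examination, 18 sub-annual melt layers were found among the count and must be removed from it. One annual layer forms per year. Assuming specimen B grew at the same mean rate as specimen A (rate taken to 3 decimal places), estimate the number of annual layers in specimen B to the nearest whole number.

Specimen A: after corrections the count is 28428 − 18 = 28410 annual layers.
A: Extension rate ≈ 20201.7 / 28410 = 0.711 mm per year.
For B, 53393.0 / 0.711 = 75095.64 years ≈ 75096 annual layers.

75096 annual layers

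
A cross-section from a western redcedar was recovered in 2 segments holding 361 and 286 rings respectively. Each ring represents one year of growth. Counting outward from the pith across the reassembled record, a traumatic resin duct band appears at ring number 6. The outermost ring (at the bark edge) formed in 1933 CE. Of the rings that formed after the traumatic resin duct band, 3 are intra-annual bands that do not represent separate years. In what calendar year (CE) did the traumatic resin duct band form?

Total rings = 361 + 286 = 647.
The traumatic resin duct band sits at ring 6 from the pith, so 647 − 6 = 641 rings formed after it.
Excluding 3 false rings: 641 − 3 = 638.
The ring at the bark edge is 1933 CE, so the traumatic resin duct band dates to 1933 − 638 = 1295 CE.

1295 CE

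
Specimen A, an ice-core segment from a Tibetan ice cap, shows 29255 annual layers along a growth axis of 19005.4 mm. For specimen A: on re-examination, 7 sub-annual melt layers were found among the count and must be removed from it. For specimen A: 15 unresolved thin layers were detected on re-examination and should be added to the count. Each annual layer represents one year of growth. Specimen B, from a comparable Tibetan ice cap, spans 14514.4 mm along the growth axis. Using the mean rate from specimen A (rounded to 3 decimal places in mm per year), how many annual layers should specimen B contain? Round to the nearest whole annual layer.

Specimen A: after corrections the count is 29255 − 7 + 15 = 29263 annual layers.
A: 19005.4 mm over 29263 years gives 19005.4 / 29263 ≈ 0.649 mm/yr.
B spans 14514.4 / 0.649 = 22364.25 years ≈ 22364 annual layers.

22364 annual layers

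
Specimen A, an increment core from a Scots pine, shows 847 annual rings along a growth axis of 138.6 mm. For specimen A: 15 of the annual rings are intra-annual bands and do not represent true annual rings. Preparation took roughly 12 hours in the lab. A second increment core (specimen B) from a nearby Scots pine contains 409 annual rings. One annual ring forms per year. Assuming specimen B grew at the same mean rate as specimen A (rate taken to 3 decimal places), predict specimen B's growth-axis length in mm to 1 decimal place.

Specimen A: after corrections the count is 847 − 15 = 832 annual rings.
A: Extension rate ≈ 138.6 / 832 = 0.167 mm per year.
B's length ≈ 0.167 × 409 = 68.3 mm.

68.3 mm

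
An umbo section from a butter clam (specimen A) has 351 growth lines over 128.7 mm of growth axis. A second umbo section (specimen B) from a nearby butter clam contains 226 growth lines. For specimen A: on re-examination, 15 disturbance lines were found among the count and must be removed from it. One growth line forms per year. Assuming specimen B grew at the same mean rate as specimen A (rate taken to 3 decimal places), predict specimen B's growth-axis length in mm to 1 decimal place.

86.6 mm

Specimen A: true growth line count = 351 − 15 = 336.
A: Mean rate = 128.7 mm / 336 years ≈ 0.383 mm per year.
For B, 0.383 mm/year × 226 years = 86.6 mm.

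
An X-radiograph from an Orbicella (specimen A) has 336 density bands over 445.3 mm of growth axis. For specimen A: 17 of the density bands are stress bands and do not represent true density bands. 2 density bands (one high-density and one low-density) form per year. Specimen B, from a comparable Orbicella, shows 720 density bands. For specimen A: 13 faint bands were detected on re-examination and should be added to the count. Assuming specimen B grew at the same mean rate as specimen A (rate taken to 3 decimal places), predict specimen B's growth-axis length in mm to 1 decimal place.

965.9 mm

Specimen A: adjusted count: 336 − 17 + 13 = 332 density bands.
Specimen A: dividing by 2 density bands per year: 332 / 2 = 166 years.
A: Mean rate = 445.3 mm / 166 years ≈ 2.683 mm/yr.
Specimen B: 720 density bands at 2 per year is 720 / 2 = 360 years. B's length ≈ 2.683 × 360 = 965.9 mm.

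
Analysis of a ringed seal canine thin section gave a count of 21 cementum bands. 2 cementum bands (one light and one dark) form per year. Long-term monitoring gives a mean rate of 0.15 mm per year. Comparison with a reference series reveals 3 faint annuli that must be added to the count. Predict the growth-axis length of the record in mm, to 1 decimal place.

1.8 mm

Adjusted count: 21 + 3 = 24 cementum bands.
With 2 cementum bands per year, 24 / 2 = 12 years.
Predicted length = 0.15 mm/year × 12 years = 1.8 mm.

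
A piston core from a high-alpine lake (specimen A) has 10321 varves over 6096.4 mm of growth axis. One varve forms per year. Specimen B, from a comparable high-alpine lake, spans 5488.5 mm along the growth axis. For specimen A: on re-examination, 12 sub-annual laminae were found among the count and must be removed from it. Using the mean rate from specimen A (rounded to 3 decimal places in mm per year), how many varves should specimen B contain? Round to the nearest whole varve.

Specimen A: after corrections the count is 10321 − 12 = 10309 varves.
A: 6096.4 mm over 10309 years gives 6096.4 / 10309 ≈ 0.591 mm/yr.
For B, 5488.5 / 0.591 = 9286.80 years ≈ 9287 varves.

9287 varves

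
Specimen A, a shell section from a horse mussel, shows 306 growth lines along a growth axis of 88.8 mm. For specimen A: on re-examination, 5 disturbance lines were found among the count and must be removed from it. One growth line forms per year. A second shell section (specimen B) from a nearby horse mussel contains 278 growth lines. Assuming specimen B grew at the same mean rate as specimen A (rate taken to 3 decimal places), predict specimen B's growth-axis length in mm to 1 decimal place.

Specimen A: correcting the raw count gives 306 − 5 = 301 true growth lines.
A: 88.8 mm over 301 years gives 88.8 / 301 ≈ 0.295 mm/year.
For B, 0.295 mm/year × 278 years = 82.0 mm.

82.0 mm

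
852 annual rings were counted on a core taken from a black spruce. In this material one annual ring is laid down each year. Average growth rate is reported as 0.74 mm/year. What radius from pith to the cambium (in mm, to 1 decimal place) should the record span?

The record spans 852 years at 0.74 mm per year.
Predicted length = 0.74 mm/year × 852 years = 630.5 mm.

630.5 mm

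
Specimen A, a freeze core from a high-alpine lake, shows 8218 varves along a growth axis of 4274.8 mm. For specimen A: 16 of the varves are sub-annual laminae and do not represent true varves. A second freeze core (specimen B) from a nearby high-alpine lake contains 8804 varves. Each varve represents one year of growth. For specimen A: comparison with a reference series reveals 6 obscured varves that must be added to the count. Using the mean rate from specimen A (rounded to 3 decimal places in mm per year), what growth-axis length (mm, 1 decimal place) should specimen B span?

Specimen A: true varve count = 8218 − 16 + 6 = 8208.
A: 4274.8 mm over 8208 years gives 4274.8 / 8208 ≈ 0.521 mm/yr.
B's length ≈ 0.521 × 8804 = 4586.9 mm.

4586.9 mm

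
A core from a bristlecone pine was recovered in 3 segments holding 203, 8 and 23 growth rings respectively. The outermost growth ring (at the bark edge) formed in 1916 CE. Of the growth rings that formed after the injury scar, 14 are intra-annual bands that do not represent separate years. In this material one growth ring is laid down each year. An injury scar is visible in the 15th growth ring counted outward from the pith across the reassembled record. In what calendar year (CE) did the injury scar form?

Total growth rings = 203 + 8 + 23 = 234.
Between growth ring 15 and the bark edge there are 234 − 15 = 219 growth rings.
Excluding 14 false growth rings: 219 − 14 = 205.
The growth ring at the bark edge is 1916 CE, so the injury scar dates to 1916 − 205 = 1711 CE.

1711 CE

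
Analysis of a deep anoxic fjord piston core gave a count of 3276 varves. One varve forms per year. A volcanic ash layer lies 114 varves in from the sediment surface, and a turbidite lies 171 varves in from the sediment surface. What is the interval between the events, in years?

57 yr

Separation: 171 − 114 = 57 varves.
That is 57 years at one varve per year.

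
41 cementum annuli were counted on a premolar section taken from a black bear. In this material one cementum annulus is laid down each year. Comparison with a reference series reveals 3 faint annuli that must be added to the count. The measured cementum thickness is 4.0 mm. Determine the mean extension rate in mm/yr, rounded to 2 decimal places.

0.09 mm/yr

True cementum annulus count = 41 + 3 = 44.
Mean rate = 4.0 mm / 44 years ≈ 0.09 mm/yr.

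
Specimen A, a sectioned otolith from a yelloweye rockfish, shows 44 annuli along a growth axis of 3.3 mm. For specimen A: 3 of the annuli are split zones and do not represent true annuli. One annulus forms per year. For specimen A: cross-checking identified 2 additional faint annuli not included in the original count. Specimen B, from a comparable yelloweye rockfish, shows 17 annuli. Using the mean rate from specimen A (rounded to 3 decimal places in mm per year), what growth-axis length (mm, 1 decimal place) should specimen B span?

Specimen A: correcting the raw count gives 44 − 3 + 2 = 43 true annuli.
A: 3.3 mm over 43 years gives 3.3 / 43 ≈ 0.077 mm/yr.
B's length ≈ 0.077 × 17 = 1.3 mm.

1.3 mm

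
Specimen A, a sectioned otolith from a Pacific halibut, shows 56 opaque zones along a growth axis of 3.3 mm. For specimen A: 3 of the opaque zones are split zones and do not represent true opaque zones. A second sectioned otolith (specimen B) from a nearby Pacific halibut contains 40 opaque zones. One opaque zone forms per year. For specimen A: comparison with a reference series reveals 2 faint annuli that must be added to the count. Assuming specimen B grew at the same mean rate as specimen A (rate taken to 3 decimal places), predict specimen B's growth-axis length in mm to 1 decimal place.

Specimen A: after corrections the count is 56 − 3 + 2 = 55 opaque zones.
A: 3.3 mm over 55 years gives 3.3 / 55 ≈ 0.060 mm/yr.
B's length ≈ 0.060 × 40 = 2.4 mm.

2.4 mm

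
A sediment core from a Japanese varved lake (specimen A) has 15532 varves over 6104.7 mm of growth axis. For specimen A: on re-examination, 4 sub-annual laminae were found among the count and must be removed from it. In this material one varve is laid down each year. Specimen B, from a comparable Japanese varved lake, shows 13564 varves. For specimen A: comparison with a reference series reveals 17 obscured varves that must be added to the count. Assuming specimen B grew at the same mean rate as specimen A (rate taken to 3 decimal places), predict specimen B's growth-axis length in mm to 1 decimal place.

5330.7 mm

Specimen A: after corrections the count is 15532 − 4 + 17 = 15545 varves.
A: 6104.7 mm over 15545 years gives 6104.7 / 15545 ≈ 0.393 mm per year.
For B, 0.393 mm/year × 13564 years = 5330.7 mm.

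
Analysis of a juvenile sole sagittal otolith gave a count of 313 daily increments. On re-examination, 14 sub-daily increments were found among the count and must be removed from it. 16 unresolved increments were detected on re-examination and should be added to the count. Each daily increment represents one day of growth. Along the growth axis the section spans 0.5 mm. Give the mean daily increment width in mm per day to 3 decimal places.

Adjusted count: 313 − 14 + 16 = 315 daily increments.
Extension rate ≈ 0.5 / 315 = 0.002 mm per day.

0.002 mm per day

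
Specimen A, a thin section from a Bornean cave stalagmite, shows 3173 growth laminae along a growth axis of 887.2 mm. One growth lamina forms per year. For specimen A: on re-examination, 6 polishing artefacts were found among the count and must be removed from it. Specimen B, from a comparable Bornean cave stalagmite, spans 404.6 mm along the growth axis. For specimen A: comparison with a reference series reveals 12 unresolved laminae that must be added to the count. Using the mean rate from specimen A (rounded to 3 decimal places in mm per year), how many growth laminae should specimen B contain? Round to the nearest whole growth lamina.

1450 growth laminae

Specimen A: adjusted count: 3173 − 6 + 12 = 3179 growth laminae.
A: 887.2 mm over 3179 years gives 887.2 / 3179 ≈ 0.279 mm/yr.
For B, 404.6 / 0.279 = 1450.18 years ≈ 1450 growth laminae.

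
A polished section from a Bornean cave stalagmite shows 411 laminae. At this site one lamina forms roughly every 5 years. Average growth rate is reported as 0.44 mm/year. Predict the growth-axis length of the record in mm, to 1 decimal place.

904.2 mm

At 5 years per lamina, 411 × 5 = 2055 years.
Predicted length = 0.44 mm/year × 2055 years = 904.2 mm.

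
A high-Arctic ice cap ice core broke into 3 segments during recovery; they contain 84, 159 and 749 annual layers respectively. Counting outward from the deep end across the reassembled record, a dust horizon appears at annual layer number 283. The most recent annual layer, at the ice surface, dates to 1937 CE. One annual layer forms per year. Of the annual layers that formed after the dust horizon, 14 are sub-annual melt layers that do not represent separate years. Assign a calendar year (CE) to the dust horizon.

Total annual layers = 84 + 159 + 749 = 992.
992 − 283 = 709 annual layers lie beyond the dust horizon toward the ice surface.
709 − 14 false = 695 true annual layers after the dust horizon.
1937 − 695 = 1242 CE.

1242 CE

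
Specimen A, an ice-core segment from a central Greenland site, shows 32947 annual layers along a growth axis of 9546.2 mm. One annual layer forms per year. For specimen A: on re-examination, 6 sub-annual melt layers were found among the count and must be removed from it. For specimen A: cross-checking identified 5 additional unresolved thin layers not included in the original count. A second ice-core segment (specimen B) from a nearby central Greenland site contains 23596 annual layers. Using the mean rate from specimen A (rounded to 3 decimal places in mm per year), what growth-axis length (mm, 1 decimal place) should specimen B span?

Specimen A: true annual layer count = 32947 − 6 + 5 = 32946.
A: Extension rate ≈ 9546.2 / 32946 = 0.290 mm/year.
Length of B = 0.290 × 23596 = 6842.8 mm.

6842.8 mm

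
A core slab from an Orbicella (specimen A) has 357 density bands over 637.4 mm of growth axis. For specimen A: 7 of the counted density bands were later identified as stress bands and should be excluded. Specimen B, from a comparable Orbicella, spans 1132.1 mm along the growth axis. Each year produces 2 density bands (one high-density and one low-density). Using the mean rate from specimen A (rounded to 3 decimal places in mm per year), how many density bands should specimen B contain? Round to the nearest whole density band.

622 density bands

Specimen A: true density band count = 357 − 7 = 350.
Specimen A: with 2 density bands per year, 350 / 2 = 175 years.
A: Mean rate = 637.4 mm / 175 years ≈ 3.642 mm/yr.
For B, 1132.1 / 3.642 = 310.85 years; at 2 density bands per year that is 310.85 × 2 ≈ 622 density bands.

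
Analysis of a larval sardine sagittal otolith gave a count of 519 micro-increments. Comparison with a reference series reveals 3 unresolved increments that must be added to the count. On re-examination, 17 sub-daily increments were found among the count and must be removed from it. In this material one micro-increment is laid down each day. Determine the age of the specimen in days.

505 days

True micro-increment count = 519 − 17 + 3 = 505.
With a one-to-one micro-increment periodicity this is 505 days.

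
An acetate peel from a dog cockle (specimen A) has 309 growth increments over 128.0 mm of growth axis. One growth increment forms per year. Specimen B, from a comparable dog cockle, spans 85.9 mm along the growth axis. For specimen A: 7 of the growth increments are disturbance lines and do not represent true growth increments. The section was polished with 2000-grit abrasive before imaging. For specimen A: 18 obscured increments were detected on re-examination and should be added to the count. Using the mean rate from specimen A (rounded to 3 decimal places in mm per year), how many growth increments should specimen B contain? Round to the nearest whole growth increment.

Specimen A: after corrections the count is 309 − 7 + 18 = 320 growth increments.
A: Extension rate ≈ 128.0 / 320 = 0.400 mm/yr.
For B, 85.9 / 0.400 = 214.75 years ≈ 215 growth increments.

215 growth increments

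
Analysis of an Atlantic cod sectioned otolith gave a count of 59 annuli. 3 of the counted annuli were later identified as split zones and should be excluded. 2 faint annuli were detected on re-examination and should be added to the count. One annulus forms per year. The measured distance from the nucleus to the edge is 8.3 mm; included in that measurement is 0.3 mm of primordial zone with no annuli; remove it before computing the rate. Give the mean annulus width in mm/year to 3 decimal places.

0.138 mm/year

Adjusted count: 59 − 3 + 2 = 58 annuli.
Net length = 8.3 − 0.3 = 8.0 mm.
Mean rate = 8.0 mm / 58 years ≈ 0.138 mm/year.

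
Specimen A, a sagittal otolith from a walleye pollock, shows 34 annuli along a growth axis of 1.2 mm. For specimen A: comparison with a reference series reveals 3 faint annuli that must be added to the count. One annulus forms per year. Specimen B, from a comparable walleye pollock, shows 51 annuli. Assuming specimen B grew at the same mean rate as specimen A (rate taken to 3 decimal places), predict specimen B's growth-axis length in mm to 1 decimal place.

1.6 mm

Specimen A: true annulus count = 34 + 3 = 37.
A: Mean rate = 1.2 mm / 37 years ≈ 0.032 mm/yr.
B's length ≈ 0.032 × 51 = 1.6 mm.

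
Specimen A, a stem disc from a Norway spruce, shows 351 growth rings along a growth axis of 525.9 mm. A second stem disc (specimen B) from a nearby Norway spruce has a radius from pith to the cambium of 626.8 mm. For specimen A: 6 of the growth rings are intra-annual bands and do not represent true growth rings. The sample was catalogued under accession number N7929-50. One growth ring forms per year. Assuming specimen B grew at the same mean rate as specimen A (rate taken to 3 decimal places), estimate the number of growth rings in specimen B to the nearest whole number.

Specimen A: adjusted count: 351 − 6 = 345 growth rings.
A: Mean rate = 525.9 mm / 345 years ≈ 1.524 mm per year.
B spans 626.8 / 1.524 = 411.29 years ≈ 411 growth rings.

411 growth rings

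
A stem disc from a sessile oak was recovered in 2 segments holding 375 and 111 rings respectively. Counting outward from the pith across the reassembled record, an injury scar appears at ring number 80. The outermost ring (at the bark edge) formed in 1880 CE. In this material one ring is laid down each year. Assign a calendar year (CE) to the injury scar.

Total rings = 375 + 111 = 486.
Between ring 80 and the bark edge there are 486 − 80 = 406 rings.
1880 − 406 = 1474 CE.

1474 CE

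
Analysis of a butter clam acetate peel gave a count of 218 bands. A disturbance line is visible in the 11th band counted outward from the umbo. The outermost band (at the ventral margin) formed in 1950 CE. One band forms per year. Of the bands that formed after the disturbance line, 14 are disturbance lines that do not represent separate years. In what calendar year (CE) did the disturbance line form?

The disturbance line sits at band 11 from the umbo, so 218 − 11 = 207 bands formed after it.
207 − 14 false = 193 true bands after the disturbance line.
Counting back 193 years from 1950 CE places the disturbance line in 1950 − 193 = 1757 CE.

1757 CE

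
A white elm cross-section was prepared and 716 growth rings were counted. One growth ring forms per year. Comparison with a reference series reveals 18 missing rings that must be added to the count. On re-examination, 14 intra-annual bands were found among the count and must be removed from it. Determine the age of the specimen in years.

Correcting the raw count gives 716 − 14 + 18 = 720 true growth rings.
One growth ring per year makes the duration 720 years.

720 years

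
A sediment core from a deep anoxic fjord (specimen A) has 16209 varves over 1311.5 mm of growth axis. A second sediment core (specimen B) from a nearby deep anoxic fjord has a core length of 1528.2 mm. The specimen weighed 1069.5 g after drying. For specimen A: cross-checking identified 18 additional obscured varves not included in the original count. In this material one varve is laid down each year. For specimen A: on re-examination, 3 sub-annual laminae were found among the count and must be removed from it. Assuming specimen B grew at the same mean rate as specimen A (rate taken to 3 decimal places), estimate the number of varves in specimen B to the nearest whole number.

18867 varves

Specimen A: after corrections the count is 16209 − 3 + 18 = 16224 varves.
A: 1311.5 mm over 16224 years gives 1311.5 / 16224 ≈ 0.081 mm per year.
Specimen B: 1528.2 mm / 0.081 mm per year = 18866.67 years ≈ 18867 varves.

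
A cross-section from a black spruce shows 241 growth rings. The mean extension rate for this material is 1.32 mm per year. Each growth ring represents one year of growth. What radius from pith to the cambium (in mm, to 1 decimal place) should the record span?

The record spans 241 years at 1.32 mm per year.
241 years at 1.32 mm/year gives 1.32 × 241 = 318.1 mm.

318.1 mm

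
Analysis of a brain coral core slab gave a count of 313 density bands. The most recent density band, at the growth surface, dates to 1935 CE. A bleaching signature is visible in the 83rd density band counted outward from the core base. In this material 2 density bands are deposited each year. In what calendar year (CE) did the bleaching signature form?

1820 CE

313 − 83 = 230 density bands lie beyond the bleaching signature toward the growth surface.
Dividing by 2 density bands per year: 230 / 2 = 115 years.
The density band at the growth surface is 1935 CE, so the bleaching signature dates to 1935 − 115 = 1820 CE.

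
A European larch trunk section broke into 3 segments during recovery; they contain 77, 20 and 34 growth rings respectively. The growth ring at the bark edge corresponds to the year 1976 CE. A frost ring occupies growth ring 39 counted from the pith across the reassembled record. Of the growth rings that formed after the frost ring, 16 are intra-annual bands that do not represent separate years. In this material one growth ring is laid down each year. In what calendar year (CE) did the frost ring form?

Total growth rings = 77 + 20 + 34 = 131.
Between growth ring 39 and the bark edge there are 131 − 39 = 92 growth rings.
Removing the 16 false growth rings leaves 92 − 16 = 76 true growth rings beyond the frost ring.
1976 − 76 = 1900 CE.

1900 CE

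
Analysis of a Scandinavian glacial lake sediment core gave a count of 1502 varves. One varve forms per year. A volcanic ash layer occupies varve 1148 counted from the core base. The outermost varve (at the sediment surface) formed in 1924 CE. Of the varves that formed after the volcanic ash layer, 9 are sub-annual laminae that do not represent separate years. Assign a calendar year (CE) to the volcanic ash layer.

1502 − 1148 = 354 varves lie beyond the volcanic ash layer toward the sediment surface.
Excluding 9 false varves: 354 − 9 = 345.
1924 − 345 = 1579 CE.

1579 CE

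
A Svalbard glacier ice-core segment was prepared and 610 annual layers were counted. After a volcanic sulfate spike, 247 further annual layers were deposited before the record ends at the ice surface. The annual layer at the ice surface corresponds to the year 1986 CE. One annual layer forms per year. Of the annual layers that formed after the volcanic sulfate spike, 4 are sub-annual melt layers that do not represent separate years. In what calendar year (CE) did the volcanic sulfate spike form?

247 annual layers formed after the volcanic sulfate spike.
247 − 4 false = 243 true annual layers after the volcanic sulfate spike.
1986 − 243 = 1743 CE.

1743 CE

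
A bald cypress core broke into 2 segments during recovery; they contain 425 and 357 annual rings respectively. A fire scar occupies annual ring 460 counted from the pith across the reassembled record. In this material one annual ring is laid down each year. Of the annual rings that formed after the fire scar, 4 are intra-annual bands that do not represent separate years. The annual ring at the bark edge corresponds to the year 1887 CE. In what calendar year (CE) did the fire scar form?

1569 CE

Total annual rings = 425 + 357 = 782.
782 − 460 = 322 annual rings lie beyond the fire scar toward the bark edge.
Removing the 4 false annual rings leaves 322 − 4 = 318 true annual rings beyond the fire scar.
Counting back 318 years from 1887 CE places the fire scar in 1887 − 318 = 1569 CE.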